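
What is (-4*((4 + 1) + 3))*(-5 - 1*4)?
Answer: 288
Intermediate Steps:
(-4*((4 + 1) + 3))*(-5 - 1*4) = (-4*(5 + 3))*(-5 - 4) = -4*8*(-9) = -32*(-9) = 288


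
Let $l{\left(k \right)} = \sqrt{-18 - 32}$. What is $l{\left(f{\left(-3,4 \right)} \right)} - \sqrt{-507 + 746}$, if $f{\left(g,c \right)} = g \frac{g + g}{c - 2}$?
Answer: $- \sqrt{239} + 5 i \sqrt{2} \approx -15.46 + 7.0711 i$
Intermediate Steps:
$f{\left(g,c \right)} = \frac{2 g^{2}}{-2 + c}$ ($f{\left(g,c \right)} = g \frac{2 g}{-2 + c} = \frac{2 g^{2}}{-2 + c}$)
$l{\left(k \right)} = 5 i \sqrt{2}$ ($l{\left(k \right)} = \sqrt{-50} = 5 i \sqrt{2}$)
$l{\left(f{\left(-3,4 \right)} \right)} - \sqrt{-507 + 746} = 5 i \sqrt{2} - \sqrt{-507 + 746} = 5 i \sqrt{2} - \sqrt{239} = - \sqrt{239} + 5 i \sqrt{2}$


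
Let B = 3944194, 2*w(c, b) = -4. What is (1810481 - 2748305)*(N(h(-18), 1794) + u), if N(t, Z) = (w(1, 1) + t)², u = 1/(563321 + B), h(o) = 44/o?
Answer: -83501349033824/4507515 ≈ -1.8525e+7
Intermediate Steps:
w(c, b) = -2 (w(c, b) = (½)*(-4) = -2)
u = 1/4507515 (u = 1/(563321 + 3944194) = 1/4507515 ≈ 2.2185e-7)
N(t, Z) = (-2 + t)²
(1810481 - 2748305)*(N(h(-18), 1794) + u) = (1810481 - 2748305)*((-2 + 44/(-18))² + 1/4507515) = -937824*((-2 + 44*(-1/18))² + 1/4507515) = -937824*((-2 - 22/9)² + 1/4507515) = -937824*((-40/9)² + 1/4507515) = -937824*(1600/81 + 1/4507515) = -937824*267112003/13522545 = -83501349033824/4507515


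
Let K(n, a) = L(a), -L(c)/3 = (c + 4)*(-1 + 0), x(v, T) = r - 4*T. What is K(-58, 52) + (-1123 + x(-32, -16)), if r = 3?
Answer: -888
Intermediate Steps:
x(v, T) = 3 - 4*T
L(c) = 12 + 3*c (L(c) = -3*(c + 4)*(-1 + 0) = -3*(4 + c)*(-1) = -3*(-4 - c) = 12 + 3*c)
K(n, a) = 12 + 3*a
K(-58, 52) + (-1123 + x(-32, -16)) = (12 + 3*52) + (-1123 + (3 - 4*(-16))) = (12 + 156) + (-1123 + (3 + 64)) = 168 + (-1123 + 67) = 168 - 1056 = -888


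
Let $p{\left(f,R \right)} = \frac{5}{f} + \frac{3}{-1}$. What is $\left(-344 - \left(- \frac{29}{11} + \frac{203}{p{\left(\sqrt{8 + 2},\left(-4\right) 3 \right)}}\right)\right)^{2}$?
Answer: $\frac{1304226779}{20449} - \frac{14379302 \sqrt{10}}{1859} \approx 39319.0$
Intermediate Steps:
$p{\left(f,R \right)} = -3 + \frac{5}{f}$ ($p{\left(f,R \right)} = \frac{5}{f} + 3 \left(-1\right) = \frac{5}{f} - 3 = -3 + \frac{5}{f}$)
$\left(-344 - \left(- \frac{29}{11} + \frac{203}{p{\left(\sqrt{8 + 2},\left(-4\right) 3 \right)}}\right)\right)^{2} = \left(-344 - \left(- \frac{29}{11} + \frac{203}{-3 + \frac{5}{\sqrt{8 + 2}}}\right)\right)^{2} = \left(-344 - \left(- \frac{29}{11} + \frac{203}{-3 + \frac{5}{\sqrt{10}}}\right)\right)^{2} = \left(-344 - \left(- \frac{29}{11} + \frac{203}{-3 + 5 \frac{\sqrt{10}}{10}}\right)\right)^{2} = \left(-344 - \left(- \frac{29}{11} + \frac{203}{-3 + \frac{\sqrt{10}}{2}}\right)\right)^{2} = \left(- \frac{3755}{11} - \frac{203}{-3 + \frac{\sqrt{10}}{2}}\right)^{2}$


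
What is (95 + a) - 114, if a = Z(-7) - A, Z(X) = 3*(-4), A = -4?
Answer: -27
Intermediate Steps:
Z(X) = -12
a = -8 (a = -12 - 1*(-4) = -12 + 4 = -8)
(95 + a) - 114 = (95 - 8) - 114 = 87 - 114 = -27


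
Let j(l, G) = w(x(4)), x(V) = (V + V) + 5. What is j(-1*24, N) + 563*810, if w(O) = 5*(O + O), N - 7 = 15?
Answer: 456160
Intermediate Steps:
N = 22 (N = 7 + 15 = 22)
x(V) = 5 + 2*V (x(V) = 2*V + 5 = 5 + 2*V)
w(O) = 10*O (w(O) = 5*(2*O) = 10*O)
j(l, G) = 130 (j(l, G) = 10*(5 + 2*4) = 10*(5 + 8) = 10*13 = 130)
j(-1*24, N) + 563*810 = 130 + 563*810 = 130 + 456030 = 456160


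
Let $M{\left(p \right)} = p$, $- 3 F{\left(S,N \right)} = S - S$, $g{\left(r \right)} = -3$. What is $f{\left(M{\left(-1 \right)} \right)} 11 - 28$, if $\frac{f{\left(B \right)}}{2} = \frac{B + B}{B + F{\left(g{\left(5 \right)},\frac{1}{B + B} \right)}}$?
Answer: $16$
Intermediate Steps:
$F{\left(S,N \right)} = 0$ ($F{\left(S,N \right)} = - \frac{S - S}{3} = \left(- \frac{1}{3}\right) 0 = 0$)
$f{\left(B \right)} = 4$ ($f{\left(B \right)} = 2 \frac{B + B}{B + 0} = 2 \frac{2 B}{B} = 2 \cdot 2 = 4$)
$f{\left(M{\left(-1 \right)} \right)} 11 - 28 = 4 \cdot 11 - 28 = 44 - 28 = 16$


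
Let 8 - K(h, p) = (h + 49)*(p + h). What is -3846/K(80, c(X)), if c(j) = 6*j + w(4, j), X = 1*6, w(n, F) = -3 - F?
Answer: 3846/13795 ≈ 0.27880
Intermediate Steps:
X = 6
c(j) = -3 + 5*j (c(j) = 6*j + (-3 - j) = -3 + 5*j)
K(h, p) = 8 - (49 + h)*(h + p) (K(h, p) = 8 - (h + 49)*(p + h) = 8 - (49 + h)*(h + p))
-3846/K(80, c(X)) = -3846/(8 - 1*80² - 49*80 - 49*(-3 + 5*6) - 1*80*(-3 + 5*6)) = -3846/(8 - 1*6400 - 3920 - 49*(-3 + 30) - 1*80*(-3 + 30)) = -3846/(8 - 6400 - 3920 - 49*27 - 1*80*27) = -3846/(8 - 6400 - 3920 - 1323 - 2160) = -3846/(-13795) = -3846*(-1/13795) = 3846/13795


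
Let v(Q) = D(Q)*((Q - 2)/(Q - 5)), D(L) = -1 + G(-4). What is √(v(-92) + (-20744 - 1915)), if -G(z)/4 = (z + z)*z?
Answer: 3*I*√23819417/97 ≈ 150.94*I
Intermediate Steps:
G(z) = -8*z² (G(z) = -4*(z + z)*z = -4*2*z*z = -8*z²)
D(L) = -129 (D(L) = -1 - 8*(-4)² = -1 - 8*16 = -1 - 128 = -129)
v(Q) = -129*(-2 + Q)/(-5 + Q) (v(Q) = -129*(Q - 2)/(Q - 5) = -129*(-2 + Q)/(-5 + Q))
√(v(-92) + (-20744 - 1915)) = √(129*(2 - 1*(-92))/(-5 - 92) + (-20744 - 1915)) = √(129*(2 + 92)/(-97) - 22659) = √(129*(-1/97)*94 - 22659) = √(-12126/97 - 22659) = √(-2210049/97) = 3*I*√23819417/97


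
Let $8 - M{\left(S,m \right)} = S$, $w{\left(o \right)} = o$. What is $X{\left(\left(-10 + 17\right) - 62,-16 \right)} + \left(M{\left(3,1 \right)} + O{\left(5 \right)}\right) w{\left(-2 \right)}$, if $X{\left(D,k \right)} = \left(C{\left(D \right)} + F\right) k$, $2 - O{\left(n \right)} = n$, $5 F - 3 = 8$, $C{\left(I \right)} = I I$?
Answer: $- \frac{242196}{5} \approx -48439.0$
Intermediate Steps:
$C{\left(I \right)} = I^{2}$
$F = \frac{11}{5}$ ($F = \frac{3}{5} + \frac{1}{5} \cdot 8 = \frac{3}{5} + \frac{8}{5} = \frac{11}{5} \approx 2.2$)
$M{\left(S,m \right)} = 8 - S$
$O{\left(n \right)} = 2 - n$
$X{\left(D,k \right)} = k \left(\frac{11}{5} + D^{2}\right)$ ($X{\left(D,k \right)} = \left(D^{2} + \frac{11}{5}\right) k = \left(\frac{11}{5} + D^{2}\right) k = k \left(\frac{11}{5} + D^{2}\right)$)
$X{\left(\left(-10 + 17\right) - 62,-16 \right)} + \left(M{\left(3,1 \right)} + O{\left(5 \right)}\right) w{\left(-2 \right)} = \frac{1}{5} \left(-16\right) \left(11 + 5 \left(\left(-10 + 17\right) - 62\right)^{2}\right) + \left(\left(8 - 3\right) + \left(2 - 5\right)\right) \left(-2\right) = \frac{1}{5} \left(-16\right) \left(11 + 5 \left(7 - 62\right)^{2}\right) + \left(\left(8 - 3\right) + \left(2 - 5\right)\right) \left(-2\right) = \frac{1}{5} \left(-16\right) \left(11 + 5 \left(-55\right)^{2}\right) + \left(5 - 3\right) \left(-2\right) = \frac{1}{5} \left(-16\right) \left(11 + 5 \cdot 3025\right) + 2 \left(-2\right) = \frac{1}{5} \left(-16\right) \left(11 + 15125\right) - 4 = \frac{1}{5} \left(-16\right) 15136 - 4 = - \frac{242176}{5} - 4 = - \frac{242196}{5}$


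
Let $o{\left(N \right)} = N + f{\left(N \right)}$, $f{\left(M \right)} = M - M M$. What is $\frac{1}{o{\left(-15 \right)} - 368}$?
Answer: $- \frac{1}{623} \approx -0.0016051$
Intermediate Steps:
$f{\left(M \right)} = M - M^{2}$
$o{\left(N \right)} = N + N \left(1 - N\right)$
$\frac{1}{o{\left(-15 \right)} - 368} = \frac{1}{- 15 \left(2 - -15\right) - 368} = \frac{1}{- 15 \left(2 + 15\right) - 368} = \frac{1}{\left(-15\right) 17 - 368} = \frac{1}{-255 - 368} = \frac{1}{-623} = - \frac{1}{623}$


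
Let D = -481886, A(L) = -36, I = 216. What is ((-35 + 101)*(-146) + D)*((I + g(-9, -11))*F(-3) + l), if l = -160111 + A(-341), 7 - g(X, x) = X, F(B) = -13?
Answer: 80198204086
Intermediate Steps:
g(X, x) = 7 - X
l = -160147 (l = -160111 - 36 = -160147)
((-35 + 101)*(-146) + D)*((I + g(-9, -11))*F(-3) + l) = ((-35 + 101)*(-146) - 481886)*((216 + (7 - 1*(-9)))*(-13) - 160147) = (66*(-146) - 481886)*((216 + (7 + 9))*(-13) - 160147) = (-9636 - 481886)*((216 + 16)*(-13) - 160147) = -491522*(232*(-13) - 160147) = -491522*(-3016 - 160147) = -491522*(-163163) = 80198204086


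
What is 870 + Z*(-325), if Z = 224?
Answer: -71930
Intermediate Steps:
870 + Z*(-325) = 870 + 224*(-325) = 870 - 72800 = -71930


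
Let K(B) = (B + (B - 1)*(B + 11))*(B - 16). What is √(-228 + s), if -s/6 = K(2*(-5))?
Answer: 4*I*√219 ≈ 59.195*I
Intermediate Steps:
K(B) = (-16 + B)*(B + (-1 + B)*(11 + B)) (K(B) = (B + (-1 + B)*(11 + B))*(-16 + B) = (-16 + B)*(B + (-1 + B)*(11 + B)))
s = -3276 (s = -6*(176 + (2*(-5))³ - 374*(-5) - 5*(2*(-5))²) = -6*(176 + (-10)³ - 187*(-10) - 5*(-10)²) = -6*(176 - 1000 + 1870 - 5*100) = -6*(176 - 1000 + 1870 - 500) = -6*546 = -3276)
√(-228 + s) = √(-228 - 3276) = √(-3504) = 4*I*√219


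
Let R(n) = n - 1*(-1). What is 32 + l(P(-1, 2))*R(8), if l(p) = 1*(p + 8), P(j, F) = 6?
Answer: 158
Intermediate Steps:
R(n) = 1 + n (R(n) = n + 1 = 1 + n)
l(p) = 8 + p (l(p) = 1*(8 + p) = 8 + p)
32 + l(P(-1, 2))*R(8) = 32 + (8 + 6)*(1 + 8) = 32 + 14*9 = 32 + 126 = 158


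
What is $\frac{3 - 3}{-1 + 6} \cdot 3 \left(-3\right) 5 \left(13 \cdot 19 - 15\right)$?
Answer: $0$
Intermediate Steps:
$\frac{3 - 3}{-1 + 6} \cdot 3 \left(-3\right) 5 \left(13 \cdot 19 - 15\right) = \frac{0}{5} \left(-9\right) 5 \left(247 - 15\right) = 0 \cdot \frac{1}{5} \left(-9\right) 5 \cdot 232 = 0 \left(-9\right) 5 \cdot 232 = 0 \cdot 5 \cdot 232 = 0 \cdot 232 = 0$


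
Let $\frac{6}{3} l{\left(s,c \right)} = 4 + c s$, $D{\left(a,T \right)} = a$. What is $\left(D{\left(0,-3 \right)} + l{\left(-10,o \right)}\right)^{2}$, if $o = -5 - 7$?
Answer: $3844$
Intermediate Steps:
$o = -12$ ($o = -5 - 7 = -12$)
$l{\left(s,c \right)} = 2 + \frac{c s}{2}$ ($l{\left(s,c \right)} = \frac{4 + c s}{2} = 2 + \frac{c s}{2}$)
$\left(D{\left(0,-3 \right)} + l{\left(-10,o \right)}\right)^{2} = \left(0 + \left(2 + \frac{1}{2} \left(-12\right) \left(-10\right)\right)\right)^{2} = \left(0 + \left(2 + 60\right)\right)^{2} = \left(0 + 62\right)^{2} = 62^{2} = 3844$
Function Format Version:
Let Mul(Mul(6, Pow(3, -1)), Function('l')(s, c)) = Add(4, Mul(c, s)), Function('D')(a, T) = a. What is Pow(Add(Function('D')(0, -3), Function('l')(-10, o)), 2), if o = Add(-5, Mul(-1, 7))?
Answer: 3844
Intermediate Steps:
o = -12 (o = Add(-5, -7) = -12)
Function('l')(s, c) = Add(2, Mul(Rational(1, 2), c, s)) (Function('l')(s, c) = Mul(Rational(1, 2), Add(4, Mul(c, s))) = Add(2, Mul(Rational(1, 2), c, s)))
Pow(Add(Function('D')(0, -3), Function('l')(-10, o)), 2) = Pow(Add(0, Add(2, Mul(Rational(1, 2), -12, -10))), 2) = Pow(Add(0, Add(2, 60)), 2) = Pow(Add(0, 62), 2) = Pow(62, 2) = 3844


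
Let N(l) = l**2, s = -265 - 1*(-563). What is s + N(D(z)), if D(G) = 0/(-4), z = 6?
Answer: 298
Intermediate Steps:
D(G) = 0 (D(G) = 0*(-1/4) = 0)
s = 298 (s = -265 + 563 = 298)
s + N(D(z)) = 298 + 0**2 = 298 + 0 = 298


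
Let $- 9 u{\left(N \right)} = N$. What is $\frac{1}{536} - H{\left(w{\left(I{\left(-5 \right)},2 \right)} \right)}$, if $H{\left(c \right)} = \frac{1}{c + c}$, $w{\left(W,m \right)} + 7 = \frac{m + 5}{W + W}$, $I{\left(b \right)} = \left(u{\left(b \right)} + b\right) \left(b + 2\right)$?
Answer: $\frac{21979}{288904} \approx 0.076077$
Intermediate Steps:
$u{\left(N \right)} = - \frac{N}{9}$
$I{\left(b \right)} = \frac{8 b \left(2 + b\right)}{9}$ ($I{\left(b \right)} = \left(- \frac{b}{9} + b\right) \left(b + 2\right) = \frac{8 b}{9} \left(2 + b\right) = \frac{8 b \left(2 + b\right)}{9}$)
$w{\left(W,m \right)} = -7 + \frac{5 + m}{2 W}$ ($w{\left(W,m \right)} = -7 + \frac{m + 5}{W + W} = -7 + \frac{5 + m}{2 W}$)
$H{\left(c \right)} = \frac{1}{2 c}$
$\frac{1}{536} - H{\left(w{\left(I{\left(-5 \right)},2 \right)} \right)} = \frac{1}{536} - \frac{1}{2 \frac{5 + 2 - 14 \cdot \frac{8}{9} \left(-5\right) \left(2 - 5\right)}{2 \cdot \frac{8}{9} \left(-5\right) \left(2 - 5\right)}} = \frac{1}{536} - \frac{1}{2 \frac{5 + 2 - 14 \cdot \frac{8}{9} \left(-5\right) \left(-3\right)}{2 \cdot \frac{8}{9} \left(-5\right) \left(-3\right)}} = \frac{1}{536} - \frac{1}{2 \frac{5 + 2 - \frac{560}{3}}{2 \cdot \frac{40}{3}}} = \frac{1}{536} - \frac{1}{2 \cdot \frac{1}{2} \cdot \frac{3}{40} \left(5 + 2 - \frac{560}{3}\right)} = \frac{1}{536} - \frac{1}{2 \cdot \frac{1}{2} \cdot \frac{3}{40} \left(- \frac{539}{3}\right)} = \frac{1}{536} - \frac{1}{2 \left(- \frac{539}{80}\right)} = \frac{1}{536} - \frac{1}{2} \left(- \frac{80}{539}\right) = \frac{1}{536} - - \frac{40}{539} = \frac{1}{536} + \frac{40}{539} = \frac{21979}{288904}$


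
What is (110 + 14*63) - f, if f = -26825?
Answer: 27817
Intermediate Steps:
(110 + 14*63) - f = (110 + 14*63) - 1*(-26825) = (110 + 882) + 26825 = 992 + 26825 = 27817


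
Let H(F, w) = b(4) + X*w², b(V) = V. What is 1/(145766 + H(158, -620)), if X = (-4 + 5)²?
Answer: 1/530170 ≈ 1.8862e-6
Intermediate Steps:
X = 1 (X = 1² = 1)
H(F, w) = 4 + w² (H(F, w) = 4 + 1*w² = 4 + w²)
1/(145766 + H(158, -620)) = 1/(145766 + (4 + (-620)²)) = 1/(145766 + (4 + 384400)) = 1/(145766 + 384404) = 1/530170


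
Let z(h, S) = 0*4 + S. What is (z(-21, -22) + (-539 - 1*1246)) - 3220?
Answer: -5027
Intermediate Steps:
z(h, S) = S (z(h, S) = 0 + S = S)
(z(-21, -22) + (-539 - 1*1246)) - 3220 = (-22 + (-539 - 1*1246)) - 3220 = (-22 + (-539 - 1246)) - 3220 = (-22 - 1785) - 3220 = -1807 - 3220 = -5027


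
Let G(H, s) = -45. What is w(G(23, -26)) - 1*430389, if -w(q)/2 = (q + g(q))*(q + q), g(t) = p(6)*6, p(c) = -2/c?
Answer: -438849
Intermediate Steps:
g(t) = -2 (g(t) = -2/6*6 = -2*⅙*6 = -⅓*6 = -2)
w(q) = -4*q*(-2 + q) (w(q) = -2*(q - 2)*(q + q) = -2*(-2 + q)*2*q = -4*q*(-2 + q))
w(G(23, -26)) - 1*430389 = 4*(-45)*(2 - 1*(-45)) - 1*430389 = 4*(-45)*(2 + 45) - 430389 = 4*(-45)*47 - 430389 = -8460 - 430389 = -438849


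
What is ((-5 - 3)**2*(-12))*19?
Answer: -14592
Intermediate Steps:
((-5 - 3)**2*(-12))*19 = ((-8)**2*(-12))*19 = (64*(-12))*19 = -768*19 = -14592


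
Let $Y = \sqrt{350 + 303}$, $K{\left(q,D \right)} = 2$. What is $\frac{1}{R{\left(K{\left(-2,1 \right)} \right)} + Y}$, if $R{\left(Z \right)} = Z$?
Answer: $- \frac{2}{649} + \frac{\sqrt{653}}{649} \approx 0.036293$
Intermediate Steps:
$Y = \sqrt{653} \approx 25.554$
$\frac{1}{R{\left(K{\left(-2,1 \right)} \right)} + Y} = \frac{1}{2 + \sqrt{653}}$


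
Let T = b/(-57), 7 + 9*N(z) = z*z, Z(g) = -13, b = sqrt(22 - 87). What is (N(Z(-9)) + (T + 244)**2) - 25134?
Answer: 111830515/3249 - 488*I*sqrt(65)/57 ≈ 34420.0 - 69.024*I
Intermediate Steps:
b = I*sqrt(65) (b = sqrt(-65) = I*sqrt(65) ≈ 8.0623*I)
N(z) = -7/9 + z**2/9 (N(z) = -7/9 + (z*z)/9 = -7/9 + z**2/9)
T = -I*sqrt(65)/57 (T = (I*sqrt(65))/(-57) = (I*sqrt(65))*(-1/57) = -I*sqrt(65)/57 ≈ -0.14144*I)
(N(Z(-9)) + (T + 244)**2) - 25134 = ((-7/9 + (1/9)*(-13)**2) + (-I*sqrt(65)/57 + 244)**2) - 25134 = ((-7/9 + (1/9)*169) + (244 - I*sqrt(65)/57)**2) - 25134 = ((-7/9 + 169/9) + (244 - I*sqrt(65)/57)**2) - 25134 = (18 + (244 - I*sqrt(65)/57)**2) - 25134 = -25116 + (244 - I*sqrt(65)/57)**2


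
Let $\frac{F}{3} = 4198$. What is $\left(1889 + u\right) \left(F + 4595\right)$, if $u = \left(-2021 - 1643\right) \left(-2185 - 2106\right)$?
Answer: $270281778357$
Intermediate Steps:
$F = 12594$ ($F = 3 \cdot 4198 = 12594$)
$u = 15722224$ ($u = \left(-3664\right) \left(-4291\right) = 15722224$)
$\left(1889 + u\right) \left(F + 4595\right) = \left(1889 + 15722224\right) \left(12594 + 4595\right) = 15724113 \cdot 17189 = 270281778357$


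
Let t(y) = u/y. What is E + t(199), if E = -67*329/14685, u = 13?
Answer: -4195652/2922315 ≈ -1.4357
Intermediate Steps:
t(y) = 13/y
E = -22043/14685 (E = -22043*1/14685 = -22043/14685 ≈ -1.5011)
E + t(199) = -22043/14685 + 13/199 = -4195652/2922315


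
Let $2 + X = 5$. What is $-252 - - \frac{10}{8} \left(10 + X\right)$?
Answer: $- \frac{943}{4} \approx -235.75$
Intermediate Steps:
$X = 3$ ($X = -2 + 5 = 3$)
$-252 - - \frac{10}{8} \left(10 + X\right) = -252 - - \frac{10}{8} \left(10 + 3\right) = -252 - \left(-10\right) \frac{1}{8} \cdot 13 = -252 - \left(- \frac{5}{4}\right) 13 = -252 - - \frac{65}{4} = -252 + \frac{65}{4} = - \frac{943}{4}$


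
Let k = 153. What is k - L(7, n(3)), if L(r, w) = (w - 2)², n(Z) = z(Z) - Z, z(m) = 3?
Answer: 149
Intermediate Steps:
n(Z) = 3 - Z
L(r, w) = (-2 + w)²
k - L(7, n(3)) = 153 - (-2 + (3 - 1*3))² = 153 - (-2 + (3 - 3))² = 153 - (-2 + 0)² = 153 - 1*(-2)² = 153 - 1*4 = 153 - 4 = 149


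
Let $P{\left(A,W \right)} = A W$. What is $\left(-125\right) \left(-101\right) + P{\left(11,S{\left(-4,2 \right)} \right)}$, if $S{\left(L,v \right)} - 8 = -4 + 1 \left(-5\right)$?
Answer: $12614$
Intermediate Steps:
$S{\left(L,v \right)} = -1$ ($S{\left(L,v \right)} = 8 + \left(-4 + 1 \left(-5\right)\right) = 8 - 9 = -1$)
$\left(-125\right) \left(-101\right) + P{\left(11,S{\left(-4,2 \right)} \right)} = \left(-125\right) \left(-101\right) + 11 \left(-1\right) = 12625 - 11 = 12614$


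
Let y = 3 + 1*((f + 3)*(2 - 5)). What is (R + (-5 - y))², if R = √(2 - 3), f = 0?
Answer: 2*I ≈ 2.0*I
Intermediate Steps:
y = -6 (y = 3 + 1*((0 + 3)*(2 - 5)) = 3 + 1*(3*(-3)) = 3 + 1*(-9) = 3 - 9 = -6)
R = I (R = √(-1) = I ≈ 1.0*I)
(R + (-5 - y))² = (I + (-5 - 1*(-6)))² = (I + (-5 + 6))² = (I + 1)² = (1 + I)²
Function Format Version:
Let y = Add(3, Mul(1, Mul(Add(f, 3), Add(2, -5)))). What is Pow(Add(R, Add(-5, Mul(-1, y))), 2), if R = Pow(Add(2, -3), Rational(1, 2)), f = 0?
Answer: Mul(2, I) ≈ Mul(2.0000, I)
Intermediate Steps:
y = -6 (y = Add(3, Mul(1, Mul(Add(0, 3), Add(2, -5)))) = Add(3, Mul(1, Mul(3, -3))) = Add(3, Mul(1, -9)) = Add(3, -9) = -6)
R = I (R = Pow(-1, Rational(1, 2)) = I ≈ Mul(1.0000, I))
Pow(Add(R, Add(-5, Mul(-1, y))), 2) = Pow(Add(I, Add(-5, Mul(-1, -6))), 2) = Pow(Add(I, Add(-5, 6)), 2) = Pow(Add(I, 1), 2) = Pow(Add(1, I), 2)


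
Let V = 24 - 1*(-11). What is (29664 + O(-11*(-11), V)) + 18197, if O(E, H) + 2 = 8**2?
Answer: 47923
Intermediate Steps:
V = 35 (V = 24 + 11 = 35)
O(E, H) = 62 (O(E, H) = -2 + 8**2 = -2 + 64 = 62)
(29664 + O(-11*(-11), V)) + 18197 = (29664 + 62) + 18197 = 29726 + 18197 = 47923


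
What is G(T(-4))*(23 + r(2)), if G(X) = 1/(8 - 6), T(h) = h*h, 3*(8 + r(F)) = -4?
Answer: 41/6 ≈ 6.8333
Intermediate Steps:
r(F) = -28/3 (r(F) = -8 + (⅓)*(-4) = -8 - 4/3 = -28/3)
T(h) = h²
G(X) = ½ (G(X) = 1/2 = ½)
G(T(-4))*(23 + r(2)) = (23 - 28/3)/2 = (½)*(41/3) = 41/6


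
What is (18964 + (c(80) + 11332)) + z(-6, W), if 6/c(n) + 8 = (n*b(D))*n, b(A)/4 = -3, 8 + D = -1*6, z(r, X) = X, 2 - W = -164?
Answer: 1169862645/38404 ≈ 30462.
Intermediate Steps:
W = 166 (W = 2 - 1*(-164) = 2 + 164 = 166)
D = -14 (D = -8 - 1*6 = -8 - 6 = -14)
b(A) = -12 (b(A) = 4*(-3) = -12)
c(n) = 6/(-8 - 12*n²) (c(n) = 6/(-8 + (n*(-12))*n) = 6/(-8 + (-12*n)*n) = 6/(-8 - 12*n²))
(18964 + (c(80) + 11332)) + z(-6, W) = (18964 + (3/(2*(-2 - 3*80²)) + 11332)) + 166 = (18964 + (3/(2*(-2 - 3*6400)) + 11332)) + 166 = (18964 + (3/(2*(-2 - 19200)) + 11332)) + 166 = (18964 + ((3/2)/(-19202) + 11332)) + 166 = (18964 + ((3/2)*(-1/19202) + 11332)) + 166 = (18964 + (-3/38404 + 11332)) + 166 = (18964 + 435194125/38404) + 166 = 1163487581/38404 + 166 = 1169862645/38404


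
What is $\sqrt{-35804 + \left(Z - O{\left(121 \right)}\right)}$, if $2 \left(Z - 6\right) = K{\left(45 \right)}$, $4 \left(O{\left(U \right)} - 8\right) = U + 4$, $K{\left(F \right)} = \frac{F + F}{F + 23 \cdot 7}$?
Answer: $\frac{i \sqrt{1520780271}}{206} \approx 189.31 i$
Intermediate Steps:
$K{\left(F \right)} = \frac{2 F}{161 + F}$ ($K{\left(F \right)} = \frac{2 F}{F + 161} = \frac{2 F}{161 + F}$)
$O{\left(U \right)} = 9 + \frac{U}{4}$ ($O{\left(U \right)} = 8 + \frac{U + 4}{4} = 8 + \frac{4 + U}{4} = 8 + \left(1 + \frac{U}{4}\right) = 9 + \frac{U}{4}$)
$Z = \frac{1281}{206}$ ($Z = 6 + \frac{2 \cdot 45 \frac{1}{161 + 45}}{2} = 6 + \frac{2 \cdot 45 \cdot \frac{1}{206}}{2} = 6 + \frac{1}{2} \cdot \frac{45}{103} = 6 + \frac{45}{206} = \frac{1281}{206} \approx 6.2184$)
$\sqrt{-35804 + \left(Z - O{\left(121 \right)}\right)} = \sqrt{-35804 + \left(\frac{1281}{206} - \left(9 + \frac{1}{4} \cdot 121\right)\right)} = \sqrt{-35804 + \left(\frac{1281}{206} - \left(9 + \frac{121}{4}\right)\right)} = \sqrt{-35804 + \left(\frac{1281}{206} - \frac{157}{4}\right)} = \sqrt{-35804 - \frac{13609}{412}} = \sqrt{- \frac{14764857}{412}} = \frac{i \sqrt{1520780271}}{206}$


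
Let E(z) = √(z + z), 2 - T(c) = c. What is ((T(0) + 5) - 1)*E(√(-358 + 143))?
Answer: 6*(-215)^(¼)*√2 ≈ 22.975 + 22.975*I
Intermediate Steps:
T(c) = 2 - c
E(z) = √2*√z (E(z) = √(2*z) = √2*√z)
((T(0) + 5) - 1)*E(√(-358 + 143)) = (((2 - 1*0) + 5) - 1)*(√2*√(√(-358 + 143))) = (((2 + 0) + 5) - 1)*(√2*√(√(-215))) = ((2 + 5) - 1)*(√2*√(I*√215)) = (7 - 1)*(√2*(215^(¼)*√I)) = 6*(√2*215^(¼)*√I) = 6*√2*215^(¼)*√I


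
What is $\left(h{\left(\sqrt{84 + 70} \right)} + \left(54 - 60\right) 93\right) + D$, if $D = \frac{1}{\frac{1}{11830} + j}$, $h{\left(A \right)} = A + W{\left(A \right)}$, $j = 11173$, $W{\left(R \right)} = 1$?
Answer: $- \frac{73622349357}{132176591} + \sqrt{154} \approx -544.59$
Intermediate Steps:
$h{\left(A \right)} = 1 + A$ ($h{\left(A \right)} = A + 1 = 1 + A$)
$D = \frac{11830}{132176591}$ ($D = \frac{1}{\frac{1}{11830} + 11173} = \frac{1}{\frac{132176591}{11830}} = \frac{11830}{132176591} \approx 8.9501 \cdot 10^{-5}$)
$\left(h{\left(\sqrt{84 + 70} \right)} + \left(54 - 60\right) 93\right) + D = \left(\left(1 + \sqrt{84 + 70}\right) + \left(54 - 60\right) 93\right) + \frac{11830}{132176591} = \left(\left(1 + \sqrt{154}\right) - 558\right) + \frac{11830}{132176591} = \left(-557 + \sqrt{154}\right) + \frac{11830}{132176591} = - \frac{73622349357}{132176591} + \sqrt{154}$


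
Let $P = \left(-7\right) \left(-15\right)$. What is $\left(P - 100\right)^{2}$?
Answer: $25$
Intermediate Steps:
$P = 105$
$\left(P - 100\right)^{2} = \left(105 - 100\right)^{2} = 5^{2} = 25$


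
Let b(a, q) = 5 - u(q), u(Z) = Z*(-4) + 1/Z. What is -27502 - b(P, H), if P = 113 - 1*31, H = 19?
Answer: -524076/19 ≈ -27583.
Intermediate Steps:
u(Z) = 1/Z - 4*Z (u(Z) = -4*Z + 1/Z = 1/Z - 4*Z)
P = 82 (P = 113 - 31 = 82)
b(a, q) = 5 - 1/q + 4*q (b(a, q) = 5 - (1/q - 4*q) = 5 + (-1/q + 4*q) = 5 - 1/q + 4*q)
-27502 - b(P, H) = -27502 - (5 - 1/19 + 4*19) = -27502 - (5 - 1*1/19 + 76) = -27502 - (5 - 1/19 + 76) = -27502 - 1*1538/19 = -27502 - 1538/19 = -524076/19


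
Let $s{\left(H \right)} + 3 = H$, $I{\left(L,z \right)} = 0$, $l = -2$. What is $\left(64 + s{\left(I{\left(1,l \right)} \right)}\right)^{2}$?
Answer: $3721$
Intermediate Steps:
$s{\left(H \right)} = -3 + H$
$\left(64 + s{\left(I{\left(1,l \right)} \right)}\right)^{2} = \left(64 + \left(-3 + 0\right)\right)^{2} = \left(64 - 3\right)^{2} = 61^{2} = 3721$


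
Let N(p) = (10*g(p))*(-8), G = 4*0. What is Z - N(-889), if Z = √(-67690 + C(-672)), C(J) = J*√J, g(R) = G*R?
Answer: √(-67690 - 2688*I*√42) ≈ 33.209 - 262.28*I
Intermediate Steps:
G = 0
g(R) = 0 (g(R) = 0*R = 0)
C(J) = J^(3/2)
N(p) = 0 (N(p) = (10*0)*(-8) = 0*(-8) = 0)
Z = √(-67690 - 2688*I*√42) (Z = √(-67690 + (-672)^(3/2)) = √(-67690 - 2688*I*√42) ≈ 33.209 - 262.28*I)
Z - N(-889) = √(-67690 - 2688*I*√42) - 1*0 = √(-67690 - 2688*I*√42) + 0 = √(-67690 - 2688*I*√42)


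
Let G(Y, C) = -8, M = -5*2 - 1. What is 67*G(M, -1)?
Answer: -536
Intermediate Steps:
M = -11 (M = -10 - 1 = -11)
67*G(M, -1) = 67*(-8) = -536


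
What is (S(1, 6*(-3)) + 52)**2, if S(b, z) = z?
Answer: 1156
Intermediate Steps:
(S(1, 6*(-3)) + 52)**2 = (6*(-3) + 52)**2 = (-18 + 52)**2 = 34**2 = 1156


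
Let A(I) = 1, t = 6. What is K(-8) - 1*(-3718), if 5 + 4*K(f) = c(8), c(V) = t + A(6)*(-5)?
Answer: 3717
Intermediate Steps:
c(V) = 1 (c(V) = 6 + 1*(-5) = 6 - 5 = 1)
K(f) = -1 (K(f) = -5/4 + (¼)*1 = -5/4 + ¼ = -1)
K(-8) - 1*(-3718) = -1 - 1*(-3718) = -1 + 3718 = 3717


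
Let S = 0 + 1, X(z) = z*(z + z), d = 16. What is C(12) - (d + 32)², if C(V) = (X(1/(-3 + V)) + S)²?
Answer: -15109655/6561 ≈ -2302.9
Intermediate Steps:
X(z) = 2*z² (X(z) = z*(2*z) = 2*z²)
S = 1
C(V) = (1 + 2/(-3 + V)²)² (C(V) = (2*(1/(-3 + V))² + 1)² = (2/(-3 + V)² + 1)² = (1 + 2/(-3 + V)²)²)
C(12) - (d + 32)² = (2 + (-3 + 12)²)²/(-3 + 12)⁴ - (16 + 32)² = (2 + 9²)²/9⁴ - 1*48² = (2 + 81)²/6561 - 1*2304 = (1/6561)*83² - 2304 = (1/6561)*6889 - 2304 = 6889/6561 - 2304 = -15109655/6561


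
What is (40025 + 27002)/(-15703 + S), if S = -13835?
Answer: -67027/29538 ≈ -2.2692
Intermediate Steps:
(40025 + 27002)/(-15703 + S) = (40025 + 27002)/(-15703 - 13835) = 67027/(-29538) = 67027*(-1/29538) = -67027/29538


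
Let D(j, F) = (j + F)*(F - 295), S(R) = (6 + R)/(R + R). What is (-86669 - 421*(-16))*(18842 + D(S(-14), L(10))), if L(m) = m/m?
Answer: -1475882912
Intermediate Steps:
S(R) = (6 + R)/(2*R) (S(R) = (6 + R)/((2*R)) = (6 + R)*(1/(2*R)) = (6 + R)/(2*R))
L(m) = 1
D(j, F) = (-295 + F)*(F + j) (D(j, F) = (F + j)*(-295 + F) = (-295 + F)*(F + j))
(-86669 - 421*(-16))*(18842 + D(S(-14), L(10))) = (-86669 - 421*(-16))*(18842 + (1² - 295*1 - 295*(6 - 14)/(2*(-14)) + 1*((½)*(6 - 14)/(-14)))) = (-86669 + 6736)*(18842 + (1 - 295 - 295*(-1)*(-8)/(2*14) + 1*((½)*(-1/14)*(-8)))) = -79933*(18842 + (1 - 295 - 295*2/7 + 1*(2/7))) = -79933*(18842 + (1 - 295 - 590/7 + 2/7)) = -79933*(18842 - 378) = -79933*18464 = -1475882912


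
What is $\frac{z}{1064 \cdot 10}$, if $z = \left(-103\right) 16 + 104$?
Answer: $- \frac{193}{1330} \approx -0.14511$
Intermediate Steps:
$z = -1544$ ($z = -1648 + 104 = -1544$)
$\frac{z}{1064 \cdot 10} = - \frac{1544}{1064 \cdot 10} = - \frac{1544}{10640} = \left(-1544\right) \frac{1}{10640} = - \frac{193}{1330}$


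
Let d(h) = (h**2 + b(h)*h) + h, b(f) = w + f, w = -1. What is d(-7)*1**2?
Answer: 98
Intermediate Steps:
b(f) = -1 + f
d(h) = h + h**2 + h*(-1 + h) (d(h) = (h**2 + (-1 + h)*h) + h = (h**2 + h*(-1 + h)) + h = h + h**2 + h*(-1 + h))
d(-7)*1**2 = (2*(-7)**2)*1**2 = (2*49)*1 = 98*1 = 98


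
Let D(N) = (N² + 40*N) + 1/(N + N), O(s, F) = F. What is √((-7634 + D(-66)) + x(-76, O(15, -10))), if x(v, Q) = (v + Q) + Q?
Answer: 7*I*√534633/66 ≈ 77.55*I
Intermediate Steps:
x(v, Q) = v + 2*Q (x(v, Q) = (Q + v) + Q = v + 2*Q)
D(N) = N² + 1/(2*N) + 40*N (D(N) = (N² + 40*N) + 1/(2*N) = N² + 1/(2*N) + 40*N)
√((-7634 + D(-66)) + x(-76, O(15, -10))) = √((-7634 + ((-66)² + (½)/(-66) + 40*(-66))) + (-76 + 2*(-10))) = √((-7634 + (4356 + (½)*(-1/66) - 2640)) + (-76 - 20)) = √((-7634 + (4356 - 1/132 - 2640)) - 96) = √((-7634 + 226511/132) - 96) = √(-781177/132 - 96) = √(-793849/132) = 7*I*√534633/66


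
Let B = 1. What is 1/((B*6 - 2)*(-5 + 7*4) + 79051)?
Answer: 1/79143 ≈ 1.2635e-5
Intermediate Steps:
1/((B*6 - 2)*(-5 + 7*4) + 79051) = 1/((1*6 - 2)*(-5 + 7*4) + 79051) = 1/((6 - 2)*(-5 + 28) + 79051) = 1/(4*23 + 79051) = 1/(92 + 79051) = 1/79143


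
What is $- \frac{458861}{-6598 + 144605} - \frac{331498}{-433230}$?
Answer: $- \frac{76521653272}{29894386305} \approx -2.5597$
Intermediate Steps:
$- \frac{458861}{-6598 + 144605} - \frac{331498}{-433230} = - \frac{458861}{138007} - - \frac{165749}{216615} = \left(-458861\right) \frac{1}{138007} + \frac{165749}{216615} = - \frac{458861}{138007} + \frac{165749}{216615} = - \frac{76521653272}{29894386305}$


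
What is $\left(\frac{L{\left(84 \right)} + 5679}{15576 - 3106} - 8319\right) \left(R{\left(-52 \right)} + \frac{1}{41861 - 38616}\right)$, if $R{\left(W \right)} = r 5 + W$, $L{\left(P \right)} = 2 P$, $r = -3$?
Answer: $\frac{11276403546681}{20232575} \approx 5.5734 \cdot 10^{5}$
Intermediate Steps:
$R{\left(W \right)} = -15 + W$ ($R{\left(W \right)} = \left(-3\right) 5 + W = -15 + W$)
$\left(\frac{L{\left(84 \right)} + 5679}{15576 - 3106} - 8319\right) \left(R{\left(-52 \right)} + \frac{1}{41861 - 38616}\right) = \left(\frac{2 \cdot 84 + 5679}{15576 - 3106} - 8319\right) \left(\left(-15 - 52\right) + \frac{1}{41861 - 38616}\right) = \left(\frac{168 + 5679}{12470} - 8319\right) \left(-67 + \frac{1}{3245}\right) = \left(5847 \cdot \frac{1}{12470} - 8319\right) \left(-67 + \frac{1}{3245}\right) = \left(\frac{5847}{12470} - 8319\right) \left(- \frac{217414}{3245}\right) = \left(- \frac{103732083}{12470}\right) \left(- \frac{217414}{3245}\right) = \frac{11276403546681}{20232575}$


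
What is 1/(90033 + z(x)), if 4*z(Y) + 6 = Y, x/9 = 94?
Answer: 1/90243 ≈ 1.1081e-5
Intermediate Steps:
x = 846 (x = 9*94 = 846)
z(Y) = -3/2 + Y/4
1/(90033 + z(x)) = 1/(90033 + (-3/2 + (¼)*846)) = 1/(90033 + (-3/2 + 423/2)) = 1/(90033 + 210) = 1/90243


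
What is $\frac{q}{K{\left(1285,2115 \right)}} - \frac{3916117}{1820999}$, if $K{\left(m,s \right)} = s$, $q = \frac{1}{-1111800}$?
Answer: $- \frac{9208580734289999}{4282000845543000} \approx -2.1505$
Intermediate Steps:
$q = - \frac{1}{1111800} \approx -8.9944 \cdot 10^{-7}$
$\frac{q}{K{\left(1285,2115 \right)}} - \frac{3916117}{1820999} = - \frac{1}{1111800 \cdot 2115} - \frac{3916117}{1820999} = \left(- \frac{1}{1111800}\right) \frac{1}{2115} - \frac{3916117}{1820999} = - \frac{1}{2351457000} - \frac{3916117}{1820999} = - \frac{9208580734289999}{4282000845543000}$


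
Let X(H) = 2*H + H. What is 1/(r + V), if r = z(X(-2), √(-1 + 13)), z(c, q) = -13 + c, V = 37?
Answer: 1/18 ≈ 0.055556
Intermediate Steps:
X(H) = 3*H
r = -19 (r = -13 + 3*(-2) = -13 - 6 = -19)
1/(r + V) = 1/(-19 + 37) = 1/18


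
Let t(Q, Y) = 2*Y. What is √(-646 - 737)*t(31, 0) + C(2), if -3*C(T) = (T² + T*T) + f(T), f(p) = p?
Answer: -10/3 ≈ -3.3333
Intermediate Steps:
C(T) = -2*T²/3 - T/3 (C(T) = -((T² + T*T) + T)/3 = -((T² + T²) + T)/3 = -(2*T² + T)/3 = -(T + 2*T²)/3 = -2*T²/3 - T/3)
√(-646 - 737)*t(31, 0) + C(2) = √(-646 - 737)*(2*0) + (⅓)*2*(-1 - 2*2) = √(-1383)*0 + (⅓)*2*(-1 - 4) = (I*√1383)*0 + (⅓)*2*(-5) = 0 - 10/3 = -10/3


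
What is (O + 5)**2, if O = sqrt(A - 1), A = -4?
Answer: (5 + I*sqrt(5))**2 ≈ 20.0 + 22.361*I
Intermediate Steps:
O = I*sqrt(5) (O = sqrt(-4 - 1) = sqrt(-5) = I*sqrt(5) ≈ 2.2361*I)
(O + 5)**2 = (I*sqrt(5) + 5)**2 = (5 + I*sqrt(5))**2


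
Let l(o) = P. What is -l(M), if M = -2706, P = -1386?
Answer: 1386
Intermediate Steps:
l(o) = -1386
-l(M) = -1*(-1386) = 1386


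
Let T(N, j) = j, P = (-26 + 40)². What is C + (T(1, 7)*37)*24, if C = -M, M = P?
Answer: 6020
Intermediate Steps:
P = 196 (P = 14² = 196)
M = 196
C = -196 (C = -1*196 = -196)
C + (T(1, 7)*37)*24 = -196 + (7*37)*24 = -196 + 259*24 = -196 + 6216 = 6020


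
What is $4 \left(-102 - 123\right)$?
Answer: $-900$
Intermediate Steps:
$4 \left(-102 - 123\right) = 4 \left(-225\right) = -900$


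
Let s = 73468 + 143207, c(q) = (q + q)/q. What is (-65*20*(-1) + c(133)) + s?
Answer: 217977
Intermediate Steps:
c(q) = 2 (c(q) = (2*q)/q = 2)
s = 216675
(-65*20*(-1) + c(133)) + s = (-65*20*(-1) + 2) + 216675 = (-1300*(-1) + 2) + 216675 = (1300 + 2) + 216675 = 1302 + 216675 = 217977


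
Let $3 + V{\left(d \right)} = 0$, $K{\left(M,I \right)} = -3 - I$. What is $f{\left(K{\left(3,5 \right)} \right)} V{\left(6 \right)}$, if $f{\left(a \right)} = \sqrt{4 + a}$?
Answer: $- 6 i \approx - 6.0 i$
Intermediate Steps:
$V{\left(d \right)} = -3$ ($V{\left(d \right)} = -3 + 0 = -3$)
$f{\left(K{\left(3,5 \right)} \right)} V{\left(6 \right)} = \sqrt{4 - 8} \left(-3\right) = \sqrt{-4} \left(-3\right) = 2 i \left(-3\right) = - 6 i$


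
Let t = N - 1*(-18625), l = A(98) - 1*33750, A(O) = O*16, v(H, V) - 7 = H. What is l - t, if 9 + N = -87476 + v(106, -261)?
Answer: 36565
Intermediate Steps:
v(H, V) = 7 + H
A(O) = 16*O
N = -87372 (N = -9 + (-87476 + (7 + 106)) = -9 + (-87476 + 113) = -9 - 87363 = -87372)
l = -32182 (l = 16*98 - 1*33750 = 1568 - 33750 = -32182)
t = -68747 (t = -87372 - 1*(-18625) = -87372 + 18625 = -68747)
l - t = -32182 - 1*(-68747) = -32182 + 68747 = 36565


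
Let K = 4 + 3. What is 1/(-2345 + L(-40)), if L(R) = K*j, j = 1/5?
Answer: -5/11718 ≈ -0.00042669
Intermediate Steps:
K = 7
j = ⅕ (j = 1*(⅕) = ⅕ ≈ 0.20000)
L(R) = 7/5 (L(R) = 7*(⅕) = 7/5)
1/(-2345 + L(-40)) = 1/(-2345 + 7/5) = 1/(-11718/5) = -5/11718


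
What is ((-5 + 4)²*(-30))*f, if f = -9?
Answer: 270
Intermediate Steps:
((-5 + 4)²*(-30))*f = ((-5 + 4)²*(-30))*(-9) = ((-1)²*(-30))*(-9) = (1*(-30))*(-9) = -30*(-9) = 270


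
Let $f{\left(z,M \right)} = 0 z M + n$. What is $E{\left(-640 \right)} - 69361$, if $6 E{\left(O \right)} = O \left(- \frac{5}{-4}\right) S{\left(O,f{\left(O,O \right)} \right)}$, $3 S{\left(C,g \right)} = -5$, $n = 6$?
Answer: $- \frac{622249}{9} \approx -69139.0$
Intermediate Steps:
$f{\left(z,M \right)} = 6$ ($f{\left(z,M \right)} = 0 z M + 6 = 0 M + 6 = 0 + 6 = 6$)
$S{\left(C,g \right)} = - \frac{5}{3}$ ($S{\left(C,g \right)} = \frac{1}{3} \left(-5\right) = - \frac{5}{3}$)
$E{\left(O \right)} = - \frac{25 O}{72}$ ($E{\left(O \right)} = \frac{O \left(- \frac{5}{-4}\right) \left(- \frac{5}{3}\right)}{6} = \frac{O \left(\left(-5\right) \left(- \frac{1}{4}\right)\right) \left(- \frac{5}{3}\right)}{6} = \frac{O \frac{5}{4} \left(- \frac{5}{3}\right)}{6} = \frac{\frac{5 O}{4} \left(- \frac{5}{3}\right)}{6} = \frac{\left(- \frac{25}{12}\right) O}{6} = - \frac{25 O}{72}$)
$E{\left(-640 \right)} - 69361 = \left(- \frac{25}{72}\right) \left(-640\right) - 69361 = \frac{2000}{9} - 69361 = - \frac{622249}{9}$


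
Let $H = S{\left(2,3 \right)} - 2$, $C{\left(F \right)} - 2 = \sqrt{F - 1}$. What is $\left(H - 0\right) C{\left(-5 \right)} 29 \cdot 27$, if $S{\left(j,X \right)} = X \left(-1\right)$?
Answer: $-7830 - 3915 i \sqrt{6} \approx -7830.0 - 9589.8 i$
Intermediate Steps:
$S{\left(j,X \right)} = - X$
$C{\left(F \right)} = 2 + \sqrt{-1 + F}$ ($C{\left(F \right)} = 2 + \sqrt{F - 1} = 2 + \sqrt{-1 + F}$)
$H = -5$ ($H = \left(-1\right) 3 - 2 = -3 - 2 = -5$)
$\left(H - 0\right) C{\left(-5 \right)} 29 \cdot 27 = \left(-5 - 0\right) \left(2 + \sqrt{-1 - 5}\right) 29 \cdot 27 = \left(-5 + 0\right) \left(2 + \sqrt{-6}\right) 29 \cdot 27 = - 5 \left(2 + i \sqrt{6}\right) 29 \cdot 27 = \left(-10 - 5 i \sqrt{6}\right) 29 \cdot 27 = \left(-290 - 145 i \sqrt{6}\right) 27 = -7830 - 3915 i \sqrt{6}$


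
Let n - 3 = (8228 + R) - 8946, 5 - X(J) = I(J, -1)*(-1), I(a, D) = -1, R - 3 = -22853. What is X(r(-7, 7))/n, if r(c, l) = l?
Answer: -4/23565 ≈ -0.00016974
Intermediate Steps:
R = -22850 (R = 3 - 22853 = -22850)
X(J) = 4 (X(J) = 5 - (-1)*(-1) = 5 - 1*1 = 5 - 1 = 4)
n = -23565 (n = 3 + ((8228 - 22850) - 8946) = 3 + (-14622 - 8946) = 3 - 23568 = -23565)
X(r(-7, 7))/n = 4/(-23565) = 4*(-1/23565) = -4/23565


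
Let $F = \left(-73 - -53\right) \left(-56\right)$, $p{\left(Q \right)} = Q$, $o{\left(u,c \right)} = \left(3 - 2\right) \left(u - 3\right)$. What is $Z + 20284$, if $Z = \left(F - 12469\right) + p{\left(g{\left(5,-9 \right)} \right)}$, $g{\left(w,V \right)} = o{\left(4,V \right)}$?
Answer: $8936$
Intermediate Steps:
$o{\left(u,c \right)} = -3 + u$ ($o{\left(u,c \right)} = 1 \left(-3 + u\right) = -3 + u$)
$g{\left(w,V \right)} = 1$ ($g{\left(w,V \right)} = -3 + 4 = 1$)
$F = 1120$ ($F = \left(-73 + 53\right) \left(-56\right) = \left(-20\right) \left(-56\right) = 1120$)
$Z = -11348$ ($Z = \left(1120 - 12469\right) + 1 = -11349 + 1 = -11348$)
$Z + 20284 = -11348 + 20284 = 8936$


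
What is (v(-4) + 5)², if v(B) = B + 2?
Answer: 9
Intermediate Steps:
v(B) = 2 + B
(v(-4) + 5)² = ((2 - 4) + 5)² = (-2 + 5)² = 3² = 9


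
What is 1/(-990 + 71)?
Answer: -1/919 ≈ -0.0010881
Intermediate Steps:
1/(-990 + 71) = 1/(-919) = -1/919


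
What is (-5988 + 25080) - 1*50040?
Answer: -30948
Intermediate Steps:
(-5988 + 25080) - 1*50040 = 19092 - 50040 = -30948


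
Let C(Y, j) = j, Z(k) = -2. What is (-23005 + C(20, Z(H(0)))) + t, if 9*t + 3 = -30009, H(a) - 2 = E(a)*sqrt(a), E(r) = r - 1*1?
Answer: -79025/3 ≈ -26342.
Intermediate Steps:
E(r) = -1 + r (E(r) = r - 1 = -1 + r)
H(a) = 2 + sqrt(a)*(-1 + a) (H(a) = 2 + (-1 + a)*sqrt(a) = 2 + sqrt(a)*(-1 + a))
t = -10004/3 (t = -1/3 + (1/9)*(-30009) = -1/3 - 10003/3 = -10004/3 ≈ -3334.7)
(-23005 + C(20, Z(H(0)))) + t = (-23005 - 2) - 10004/3 = -23007 - 10004/3 = -79025/3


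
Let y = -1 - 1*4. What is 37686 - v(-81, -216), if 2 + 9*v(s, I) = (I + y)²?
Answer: 290335/9 ≈ 32259.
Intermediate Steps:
y = -5 (y = -1 - 4 = -5)
v(s, I) = -2/9 + (-5 + I)²/9 (v(s, I) = -2/9 + (I - 5)²/9 = -2/9 + (-5 + I)²/9)
37686 - v(-81, -216) = 37686 - (-2/9 + (-5 - 216)²/9) = 37686 - (-2/9 + (⅑)*(-221)²) = 37686 - (-2/9 + (⅑)*48841) = 37686 - (-2/9 + 48841/9) = 37686 - 1*48839/9 = 37686 - 48839/9 = 290335/9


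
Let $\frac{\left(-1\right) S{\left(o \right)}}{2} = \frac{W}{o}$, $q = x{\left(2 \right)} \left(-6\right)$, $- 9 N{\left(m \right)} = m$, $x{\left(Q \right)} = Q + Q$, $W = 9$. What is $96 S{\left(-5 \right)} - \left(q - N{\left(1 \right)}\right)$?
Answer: $\frac{16627}{45} \approx 369.49$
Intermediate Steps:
$x{\left(Q \right)} = 2 Q$
$N{\left(m \right)} = - \frac{m}{9}$
$q = -24$ ($q = 2 \cdot 2 \left(-6\right) = 4 \left(-6\right) = -24$)
$S{\left(o \right)} = - \frac{18}{o}$ ($S{\left(o \right)} = - 2 \frac{9}{o} = - \frac{18}{o}$)
$96 S{\left(-5 \right)} - \left(q - N{\left(1 \right)}\right) = 96 \left(- \frac{18}{-5}\right) - - \frac{215}{9} = 96 \left(\left(-18\right) \left(- \frac{1}{5}\right)\right) + \left(- \frac{1}{9} + 24\right) = 96 \cdot \frac{18}{5} + \frac{215}{9} = \frac{1728}{5} + \frac{215}{9} = \frac{16627}{45}$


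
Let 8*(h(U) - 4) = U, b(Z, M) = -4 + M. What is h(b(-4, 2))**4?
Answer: 50625/256 ≈ 197.75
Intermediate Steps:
h(U) = 4 + U/8
h(b(-4, 2))**4 = (4 + (-4 + 2)/8)**4 = (4 + (1/8)*(-2))**4 = (4 - 1/4)**4 = (15/4)**4 = 50625/256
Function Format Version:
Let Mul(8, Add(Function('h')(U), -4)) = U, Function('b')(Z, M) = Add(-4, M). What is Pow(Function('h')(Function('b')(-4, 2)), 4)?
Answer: Rational(50625, 256) ≈ 197.75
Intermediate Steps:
Function('h')(U) = Add(4, Mul(Rational(1, 8), U))
Pow(Function('h')(Function('b')(-4, 2)), 4) = Pow(Add(4, Mul(Rational(1, 8), Add(-4, 2))), 4) = Pow(Add(4, Mul(Rational(1, 8), -2)), 4) = Pow(Add(4, Rational(-1, 4)), 4) = Pow(Rational(15, 4), 4) = Rational(50625, 256)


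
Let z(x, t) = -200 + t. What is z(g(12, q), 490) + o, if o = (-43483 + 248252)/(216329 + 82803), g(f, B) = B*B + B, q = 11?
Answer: 86953049/299132 ≈ 290.68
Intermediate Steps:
g(f, B) = B + B**2 (g(f, B) = B**2 + B = B + B**2)
o = 204769/299132 ≈ 0.68454
z(g(12, q), 490) + o = (-200 + 490) + 204769/299132 = 290 + 204769/299132 = 86953049/299132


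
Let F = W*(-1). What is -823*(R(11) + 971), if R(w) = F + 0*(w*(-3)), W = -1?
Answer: -799956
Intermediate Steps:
F = 1 (F = -1*(-1) = 1)
R(w) = 1 (R(w) = 1 + 0*(w*(-3)) = 1 + 0*(-3*w) = 1 + 0 = 1)
-823*(R(11) + 971) = -823*(1 + 971) = -823*972 = -799956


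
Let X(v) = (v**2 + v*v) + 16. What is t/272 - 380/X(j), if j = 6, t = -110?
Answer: -7065/1496 ≈ -4.7226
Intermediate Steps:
X(v) = 16 + 2*v**2 (X(v) = (v**2 + v**2) + 16 = 2*v**2 + 16 = 16 + 2*v**2)
t/272 - 380/X(j) = -110/272 - 380/(16 + 2*6**2) = -110*1/272 - 380/(16 + 2*36) = -55/136 - 380/(16 + 72) = -55/136 - 380/88 = -55/136 - 380*1/88 = -55/136 - 95/22 = -7065/1496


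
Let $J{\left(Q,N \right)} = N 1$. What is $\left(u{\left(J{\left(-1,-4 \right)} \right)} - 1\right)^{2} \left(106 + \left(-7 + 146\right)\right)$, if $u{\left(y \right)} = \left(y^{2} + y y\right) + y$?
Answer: $178605$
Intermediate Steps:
$J{\left(Q,N \right)} = N$
$u{\left(y \right)} = y + 2 y^{2}$ ($u{\left(y \right)} = \left(y^{2} + y^{2}\right) + y = 2 y^{2} + y = y + 2 y^{2}$)
$\left(u{\left(J{\left(-1,-4 \right)} \right)} - 1\right)^{2} \left(106 + \left(-7 + 146\right)\right) = \left(- 4 \left(1 + 2 \left(-4\right)\right) - 1\right)^{2} \left(106 + \left(-7 + 146\right)\right) = \left(- 4 \left(1 - 8\right) - 1\right)^{2} \left(106 + 139\right) = \left(\left(-4\right) \left(-7\right) - 1\right)^{2} \cdot 245 = \left(28 - 1\right)^{2} \cdot 245 = 27^{2} \cdot 245 = 729 \cdot 245 = 178605$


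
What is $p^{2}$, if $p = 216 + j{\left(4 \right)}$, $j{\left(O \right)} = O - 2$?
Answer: $47524$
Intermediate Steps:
$j{\left(O \right)} = -2 + O$
$p = 218$ ($p = 216 + \left(-2 + 4\right) = 216 + 2 = 218$)
$p^{2} = 218^{2} = 47524$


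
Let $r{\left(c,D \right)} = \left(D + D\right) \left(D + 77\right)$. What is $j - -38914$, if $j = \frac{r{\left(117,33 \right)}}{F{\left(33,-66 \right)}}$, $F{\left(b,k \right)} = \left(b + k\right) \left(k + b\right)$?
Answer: $\frac{116762}{3} \approx 38921.0$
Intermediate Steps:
$F{\left(b,k \right)} = \left(b + k\right)^{2}$ ($F{\left(b,k \right)} = \left(b + k\right) \left(b + k\right) = \left(b + k\right)^{2}$)
$r{\left(c,D \right)} = 2 D \left(77 + D\right)$
$j = \frac{20}{3}$ ($j = \frac{2 \cdot 33 \left(77 + 33\right)}{\left(33 - 66\right)^{2}} = \frac{2 \cdot 33 \cdot 110}{\left(-33\right)^{2}} = \frac{7260}{1089} = 7260 \cdot \frac{1}{1089} = \frac{20}{3} \approx 6.6667$)
$j - -38914 = \frac{20}{3} - -38914 = \frac{20}{3} + 38914 = \frac{116762}{3}$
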